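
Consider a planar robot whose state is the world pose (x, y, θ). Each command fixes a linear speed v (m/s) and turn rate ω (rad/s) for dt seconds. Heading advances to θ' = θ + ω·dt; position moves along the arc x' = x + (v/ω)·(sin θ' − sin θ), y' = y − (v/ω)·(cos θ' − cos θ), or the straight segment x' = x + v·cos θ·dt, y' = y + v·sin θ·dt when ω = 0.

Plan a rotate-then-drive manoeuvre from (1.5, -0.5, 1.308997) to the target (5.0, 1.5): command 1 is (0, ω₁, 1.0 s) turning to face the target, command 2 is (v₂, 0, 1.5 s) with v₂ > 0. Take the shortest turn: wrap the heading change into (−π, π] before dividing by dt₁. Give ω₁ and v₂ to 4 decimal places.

heading to target = atan2(1.5−-0.5, 5−1.5) = 0.5191
Δθ = wrap(0.5191 − 1.3090) = -0.7899; ω₁ = Δθ/dt₁ = -0.7899
distance = √((5−1.5)² + (1.5−-0.5)²) = 4.0311; v₂ = distance/dt₂ = 2.6874

ω₁ = -0.7899, v₂ = 2.6874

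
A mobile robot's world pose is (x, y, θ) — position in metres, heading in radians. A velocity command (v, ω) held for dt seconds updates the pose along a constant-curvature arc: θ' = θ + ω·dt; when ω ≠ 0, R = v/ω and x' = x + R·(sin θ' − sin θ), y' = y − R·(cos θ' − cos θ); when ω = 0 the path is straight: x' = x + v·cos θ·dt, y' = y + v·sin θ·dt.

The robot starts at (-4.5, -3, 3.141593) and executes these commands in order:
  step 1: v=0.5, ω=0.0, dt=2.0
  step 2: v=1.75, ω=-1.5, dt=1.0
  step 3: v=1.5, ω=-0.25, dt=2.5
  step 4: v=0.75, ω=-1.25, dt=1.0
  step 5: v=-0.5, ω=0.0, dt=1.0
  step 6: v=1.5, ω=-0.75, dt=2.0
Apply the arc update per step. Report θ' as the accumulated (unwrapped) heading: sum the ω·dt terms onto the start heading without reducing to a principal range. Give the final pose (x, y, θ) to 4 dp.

step 1: θ'=3.1416 (straight) → pose (-5.5000, -3.0000, 3.1416)
step 2: θ'=1.6416 (R=-1.1667) → pose (-6.6637, -1.9159, 1.6416)
step 3: θ'=1.0166 (R=-6.0000) → pose (-5.7807, 1.6662, 1.0166)
step 4: θ'=-0.2334 (R=-0.6000) → pose (-5.1317, 1.9341, -0.2334)
step 5: θ'=-0.2334 (straight) → pose (-5.6182, 2.0498, -0.2334)
step 6: θ'=-1.7334 (R=-2.0000) → pose (-4.1071, -0.2198, -1.7334)

(-4.1071, -0.2198, -1.7334)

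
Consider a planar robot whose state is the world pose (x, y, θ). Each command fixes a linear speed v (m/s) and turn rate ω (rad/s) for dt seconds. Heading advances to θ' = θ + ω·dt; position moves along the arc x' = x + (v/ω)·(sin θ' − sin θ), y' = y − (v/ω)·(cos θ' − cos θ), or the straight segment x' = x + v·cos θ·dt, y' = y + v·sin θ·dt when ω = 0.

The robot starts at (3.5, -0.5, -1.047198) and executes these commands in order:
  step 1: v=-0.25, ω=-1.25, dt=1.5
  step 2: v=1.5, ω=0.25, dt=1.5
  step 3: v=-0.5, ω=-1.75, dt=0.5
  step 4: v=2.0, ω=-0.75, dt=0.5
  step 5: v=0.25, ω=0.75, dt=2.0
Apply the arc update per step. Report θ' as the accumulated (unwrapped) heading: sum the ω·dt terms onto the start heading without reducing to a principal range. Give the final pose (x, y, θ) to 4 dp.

(0.4750, -0.6465, -2.2972)

step 1: θ'=-2.9222 (R=0.2000) → pose (3.6297, -0.2048, -2.9222)
step 2: θ'=-2.5472 (R=6.0000) → pose (1.5755, -1.0900, -2.5472)
step 3: θ'=-3.4222 (R=0.2857) → pose (1.8146, -1.0522, -3.4222)
step 4: θ'=-3.7972 (R=-2.6667) → pose (0.9274, -0.6037, -3.7972)
step 5: θ'=-2.2972 (R=0.3333) → pose (0.4750, -0.6465, -2.2972)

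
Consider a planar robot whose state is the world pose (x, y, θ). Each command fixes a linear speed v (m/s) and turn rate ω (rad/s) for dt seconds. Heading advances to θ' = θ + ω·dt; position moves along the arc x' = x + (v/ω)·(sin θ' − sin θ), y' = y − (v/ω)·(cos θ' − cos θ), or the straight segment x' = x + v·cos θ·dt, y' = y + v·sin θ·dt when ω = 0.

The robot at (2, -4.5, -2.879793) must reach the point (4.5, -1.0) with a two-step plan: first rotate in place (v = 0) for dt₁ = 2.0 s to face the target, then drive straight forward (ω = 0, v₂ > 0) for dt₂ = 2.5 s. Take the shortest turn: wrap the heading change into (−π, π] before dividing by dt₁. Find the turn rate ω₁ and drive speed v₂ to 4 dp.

ω₁ = -1.2264, v₂ = 1.7205

heading to target = atan2(-1−-4.5, 4.5−2) = 0.9505
Δθ = wrap(0.9505 − -2.8798) = -2.4528; ω₁ = Δθ/dt₁ = -1.2264
distance = √((4.5−2)² + (-1−-4.5)²) = 4.3012; v₂ = distance/dt₂ = 1.7205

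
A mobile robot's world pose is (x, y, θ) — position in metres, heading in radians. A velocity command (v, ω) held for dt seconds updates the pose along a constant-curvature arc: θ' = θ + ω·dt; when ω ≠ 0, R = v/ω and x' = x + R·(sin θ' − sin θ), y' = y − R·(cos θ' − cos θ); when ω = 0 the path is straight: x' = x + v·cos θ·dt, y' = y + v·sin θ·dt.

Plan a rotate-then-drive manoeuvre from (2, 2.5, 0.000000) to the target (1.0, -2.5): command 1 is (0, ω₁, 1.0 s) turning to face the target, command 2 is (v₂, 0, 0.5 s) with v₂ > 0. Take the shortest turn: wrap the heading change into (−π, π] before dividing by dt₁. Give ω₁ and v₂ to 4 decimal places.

ω₁ = -1.7682, v₂ = 10.1980

heading to target = atan2(-2.5−2.5, 1−2) = -1.7682
Δθ = wrap(-1.7682 − 0.0000) = -1.7682; ω₁ = Δθ/dt₁ = -1.7682
distance = √((1−2)² + (-2.5−2.5)²) = 5.0990; v₂ = distance/dt₂ = 10.1980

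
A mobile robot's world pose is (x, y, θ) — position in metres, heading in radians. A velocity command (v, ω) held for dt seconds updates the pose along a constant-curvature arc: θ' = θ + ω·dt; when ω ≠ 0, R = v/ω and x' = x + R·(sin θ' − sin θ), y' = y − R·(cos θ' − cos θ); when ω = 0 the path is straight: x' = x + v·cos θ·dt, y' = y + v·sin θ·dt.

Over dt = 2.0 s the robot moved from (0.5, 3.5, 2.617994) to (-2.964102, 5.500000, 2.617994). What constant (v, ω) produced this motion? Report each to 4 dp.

Δθ = 2.617994 − 2.617994 = 0.000000
ω = Δθ/dt = 0.000000/2.0 = 0.0000
ω = 0 → v = (Δx·cos θ + Δy·sin θ)/dt = 2.0000

v = 2.0000, ω = 0.0000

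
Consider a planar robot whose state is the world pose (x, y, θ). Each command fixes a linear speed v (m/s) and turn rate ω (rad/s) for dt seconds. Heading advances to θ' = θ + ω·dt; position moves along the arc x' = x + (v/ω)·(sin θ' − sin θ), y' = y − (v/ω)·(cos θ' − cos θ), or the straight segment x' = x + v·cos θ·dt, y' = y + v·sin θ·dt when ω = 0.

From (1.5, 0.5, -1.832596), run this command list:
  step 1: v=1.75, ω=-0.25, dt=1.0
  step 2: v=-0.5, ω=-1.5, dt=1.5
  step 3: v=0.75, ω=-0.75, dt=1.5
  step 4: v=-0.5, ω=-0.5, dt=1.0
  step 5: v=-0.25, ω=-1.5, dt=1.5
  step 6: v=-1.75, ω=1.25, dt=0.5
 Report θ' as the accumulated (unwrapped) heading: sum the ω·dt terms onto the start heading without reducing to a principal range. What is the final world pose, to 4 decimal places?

step 1: θ'=-2.0826 (R=-7.0000) → pose (0.8416, -1.1165, -2.0826)
step 2: θ'=-4.3326 (R=0.3333) → pose (1.4418, -1.1562, -4.3326)
step 3: θ'=-5.4576 (R=-1.0000) → pose (1.6356, -0.1073, -5.4576)
step 4: θ'=-5.9576 (R=1.0000) → pose (1.2205, -0.3767, -5.9576)
step 5: θ'=-8.2076 (R=0.1667) → pose (1.0108, -0.1610, -8.2076)
step 6: θ'=-7.5826 (R=-1.4000) → pose (1.0462, 0.6991, -7.5826)

(1.0462, 0.6991, -7.5826)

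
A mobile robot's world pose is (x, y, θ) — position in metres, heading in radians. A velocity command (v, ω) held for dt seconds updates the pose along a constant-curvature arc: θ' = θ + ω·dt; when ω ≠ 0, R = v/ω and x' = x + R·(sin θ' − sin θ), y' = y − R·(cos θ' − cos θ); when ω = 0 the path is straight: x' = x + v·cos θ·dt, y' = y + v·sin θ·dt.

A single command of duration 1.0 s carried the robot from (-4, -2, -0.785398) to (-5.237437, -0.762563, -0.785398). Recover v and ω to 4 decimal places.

Δθ = -0.785398 − -0.785398 = 0.000000
ω = Δθ/dt = 0.000000/1.0 = 0.0000
ω = 0 → v = (Δx·cos θ + Δy·sin θ)/dt = -1.7500

v = -1.7500, ω = 0.0000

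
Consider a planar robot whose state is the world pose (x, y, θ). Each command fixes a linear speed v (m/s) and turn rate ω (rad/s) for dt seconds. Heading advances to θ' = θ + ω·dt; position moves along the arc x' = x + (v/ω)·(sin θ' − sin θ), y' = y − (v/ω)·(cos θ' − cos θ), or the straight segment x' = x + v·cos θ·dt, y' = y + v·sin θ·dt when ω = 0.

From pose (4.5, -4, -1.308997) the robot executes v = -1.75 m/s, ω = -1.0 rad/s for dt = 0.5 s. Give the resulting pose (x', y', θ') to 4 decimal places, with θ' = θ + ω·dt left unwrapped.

θ' = -1.3090 + -1.0·0.5 = -1.8090
R = v/ω = -1.75/-1.0 = 1.7500
x' = 4.5 + 1.7500·(sin -1.8090 − sin -1.3090) = 4.4898
y' = -4 − 1.7500·(cos -1.8090 − cos -1.3090) = -3.1341

(4.4898, -3.1341, -1.8090)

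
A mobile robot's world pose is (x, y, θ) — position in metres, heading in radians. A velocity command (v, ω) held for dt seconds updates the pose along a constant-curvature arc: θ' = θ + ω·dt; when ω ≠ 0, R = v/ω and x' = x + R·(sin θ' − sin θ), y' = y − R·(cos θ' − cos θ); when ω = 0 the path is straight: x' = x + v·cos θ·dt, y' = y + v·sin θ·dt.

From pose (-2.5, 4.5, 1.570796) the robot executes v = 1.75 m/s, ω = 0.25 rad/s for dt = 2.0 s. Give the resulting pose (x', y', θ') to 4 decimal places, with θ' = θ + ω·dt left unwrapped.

θ' = 1.5708 + 0.25·2.0 = 2.0708
R = v/ω = 1.75/0.25 = 7.0000
x' = -2.5 + 7.0000·(sin 2.0708 − sin 1.5708) = -3.3569
y' = 4.5 − 7.0000·(cos 2.0708 − cos 1.5708) = 7.8560

(-3.3569, 7.8560, 2.0708)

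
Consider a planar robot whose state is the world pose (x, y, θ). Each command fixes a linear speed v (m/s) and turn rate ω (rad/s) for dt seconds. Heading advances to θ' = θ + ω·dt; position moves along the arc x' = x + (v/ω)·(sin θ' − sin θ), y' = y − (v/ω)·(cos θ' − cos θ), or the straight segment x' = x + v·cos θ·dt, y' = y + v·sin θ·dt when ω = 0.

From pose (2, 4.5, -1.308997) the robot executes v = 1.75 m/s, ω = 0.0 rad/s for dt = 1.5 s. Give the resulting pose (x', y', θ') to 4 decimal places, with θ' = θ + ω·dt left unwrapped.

(2.6794, 1.9644, -1.3090)

θ' = -1.3090 + 0.0·1.5 = -1.3090
ω = 0 → straight: x' = 2 + 1.75·cos(-1.3090)·1.5 = 2.6794
y' = 4.5 + 1.75·sin(-1.3090)·1.5 = 1.9644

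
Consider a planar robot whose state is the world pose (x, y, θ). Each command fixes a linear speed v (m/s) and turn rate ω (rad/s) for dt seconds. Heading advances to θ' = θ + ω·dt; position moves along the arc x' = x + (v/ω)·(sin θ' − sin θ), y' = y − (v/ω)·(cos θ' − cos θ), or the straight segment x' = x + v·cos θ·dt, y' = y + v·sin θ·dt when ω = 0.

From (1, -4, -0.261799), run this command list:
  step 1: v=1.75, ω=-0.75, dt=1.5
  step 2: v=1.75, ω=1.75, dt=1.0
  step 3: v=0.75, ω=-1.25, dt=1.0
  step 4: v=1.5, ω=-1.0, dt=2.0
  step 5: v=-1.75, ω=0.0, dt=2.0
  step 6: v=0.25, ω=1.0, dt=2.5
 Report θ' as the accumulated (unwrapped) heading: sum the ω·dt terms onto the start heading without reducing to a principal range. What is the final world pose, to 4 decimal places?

(7.2778, -8.7512, -0.3868)

step 1: θ'=-1.3868 (R=-2.3333) → pose (2.6900, -5.8269, -1.3868)
step 2: θ'=0.3632 (R=1.0000) → pose (4.0284, -6.5787, 0.3632)
step 3: θ'=-0.8868 (R=-0.6000) → pose (4.7066, -6.7604, -0.8868)
step 4: θ'=-2.8868 (R=-1.5000) → pose (3.9221, -9.1599, -2.8868)
step 5: θ'=-2.8868 (straight) → pose (7.3091, -8.2777, -2.8868)
step 6: θ'=-0.3868 (R=0.2500) → pose (7.2778, -8.7512, -0.3868)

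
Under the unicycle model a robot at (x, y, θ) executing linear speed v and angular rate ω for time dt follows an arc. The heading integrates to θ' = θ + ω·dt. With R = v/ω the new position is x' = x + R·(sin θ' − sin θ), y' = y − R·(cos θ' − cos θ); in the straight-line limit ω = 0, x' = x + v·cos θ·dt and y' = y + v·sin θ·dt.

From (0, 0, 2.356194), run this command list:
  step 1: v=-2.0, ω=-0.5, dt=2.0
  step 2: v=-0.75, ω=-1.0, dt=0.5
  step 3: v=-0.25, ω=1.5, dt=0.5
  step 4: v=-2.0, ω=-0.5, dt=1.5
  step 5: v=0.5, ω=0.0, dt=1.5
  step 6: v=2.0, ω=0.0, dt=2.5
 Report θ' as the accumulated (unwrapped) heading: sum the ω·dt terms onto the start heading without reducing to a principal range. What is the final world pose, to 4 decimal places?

step 1: θ'=1.3562 (R=4.0000) → pose (1.0798, -3.6803, 1.3562)
step 2: θ'=0.8562 (R=0.7500) → pose (0.9135, -4.0120, 0.8562)
step 3: θ'=1.6062 (R=-0.1667) → pose (0.8729, -4.1271, 1.6062)
step 4: θ'=0.8562 (R=4.0000) → pose (-0.1032, -6.8900, 0.8562)
step 5: θ'=0.8562 (straight) → pose (0.3883, -6.3235, 0.8562)
step 6: θ'=0.8562 (straight) → pose (3.6649, -2.5467, 0.8562)

(3.6649, -2.5467, 0.8562)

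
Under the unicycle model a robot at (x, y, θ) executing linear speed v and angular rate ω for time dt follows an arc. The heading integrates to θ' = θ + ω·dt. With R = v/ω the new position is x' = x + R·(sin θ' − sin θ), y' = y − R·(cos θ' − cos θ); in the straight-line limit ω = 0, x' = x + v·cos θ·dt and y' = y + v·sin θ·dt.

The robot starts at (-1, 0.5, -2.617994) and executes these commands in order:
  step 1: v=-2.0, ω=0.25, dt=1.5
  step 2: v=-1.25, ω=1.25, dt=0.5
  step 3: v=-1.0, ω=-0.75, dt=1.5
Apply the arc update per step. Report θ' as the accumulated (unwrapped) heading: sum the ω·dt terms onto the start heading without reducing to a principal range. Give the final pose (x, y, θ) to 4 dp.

step 1: θ'=-2.2430 (R=-8.0000) → pose (1.2596, 2.4465, -2.2430)
step 2: θ'=-1.6180 (R=-1.0000) → pose (1.4761, 3.0221, -1.6180)
step 3: θ'=-2.7430 (R=1.3333) → pose (2.2904, 4.1880, -2.7430)

(2.2904, 4.1880, -2.7430)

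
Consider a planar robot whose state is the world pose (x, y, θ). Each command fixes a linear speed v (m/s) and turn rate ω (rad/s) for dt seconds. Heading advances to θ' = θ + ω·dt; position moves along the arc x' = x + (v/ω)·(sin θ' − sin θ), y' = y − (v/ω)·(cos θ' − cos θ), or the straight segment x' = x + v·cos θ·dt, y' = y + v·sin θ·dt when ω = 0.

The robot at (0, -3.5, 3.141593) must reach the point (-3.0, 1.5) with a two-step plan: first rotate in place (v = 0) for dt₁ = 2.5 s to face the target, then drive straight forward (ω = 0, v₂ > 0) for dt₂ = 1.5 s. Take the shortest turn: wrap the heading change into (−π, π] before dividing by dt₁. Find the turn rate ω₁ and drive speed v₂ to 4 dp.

ω₁ = -0.4122, v₂ = 3.8873

heading to target = atan2(1.5−-3.5, -3−0) = 2.1112
Δθ = wrap(2.1112 − 3.1416) = -1.0304; ω₁ = Δθ/dt₁ = -0.4122
distance = √((-3−0)² + (1.5−-3.5)²) = 5.8310; v₂ = distance/dt₂ = 3.8873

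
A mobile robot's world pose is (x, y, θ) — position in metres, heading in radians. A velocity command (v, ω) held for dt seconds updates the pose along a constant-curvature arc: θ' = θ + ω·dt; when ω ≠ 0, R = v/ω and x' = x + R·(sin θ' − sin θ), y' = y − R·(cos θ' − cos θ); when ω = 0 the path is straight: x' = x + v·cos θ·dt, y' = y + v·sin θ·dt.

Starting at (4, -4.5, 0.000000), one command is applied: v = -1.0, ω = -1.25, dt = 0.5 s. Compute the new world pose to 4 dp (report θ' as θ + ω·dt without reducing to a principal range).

θ' = 0.0000 + -1.25·0.5 = -0.6250
R = v/ω = -1.0/-1.25 = 0.8000
x' = 4 + 0.8000·(sin -0.6250 − sin 0.0000) = 3.5319
y' = -4.5 − 0.8000·(cos -0.6250 − cos 0.0000) = -4.3488

(3.5319, -4.3488, -0.6250)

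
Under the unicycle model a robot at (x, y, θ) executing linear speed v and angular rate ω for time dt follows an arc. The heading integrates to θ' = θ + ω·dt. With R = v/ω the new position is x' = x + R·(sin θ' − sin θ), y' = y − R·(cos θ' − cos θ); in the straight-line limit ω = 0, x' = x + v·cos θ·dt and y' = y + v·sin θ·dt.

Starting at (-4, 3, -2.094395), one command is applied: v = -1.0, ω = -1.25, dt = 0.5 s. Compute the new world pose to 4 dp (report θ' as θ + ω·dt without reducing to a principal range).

θ' = -2.0944 + -1.25·0.5 = -2.7194
R = v/ω = -1.0/-1.25 = 0.8000
x' = -4 + 0.8000·(sin -2.7194 − sin -2.0944) = -3.6350
y' = 3 − 0.8000·(cos -2.7194 − cos -2.0944) = 3.3298

(-3.6350, 3.3298, -2.7194)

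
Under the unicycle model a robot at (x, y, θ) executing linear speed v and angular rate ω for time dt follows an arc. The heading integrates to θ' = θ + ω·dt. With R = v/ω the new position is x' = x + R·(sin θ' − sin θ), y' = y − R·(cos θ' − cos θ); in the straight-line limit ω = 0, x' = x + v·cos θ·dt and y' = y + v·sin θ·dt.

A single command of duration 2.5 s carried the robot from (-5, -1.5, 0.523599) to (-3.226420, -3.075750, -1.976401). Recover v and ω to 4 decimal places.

v = 1.2500, ω = -1.0000

Δθ = -1.976401 − 0.523599 = -2.500000
ω = Δθ/dt = -2.500000/2.5 = -1.0000
R = Δx/(sin θ' − sin θ) = -1.2500
v = R·ω = -1.2500·-1.0000 = 1.2500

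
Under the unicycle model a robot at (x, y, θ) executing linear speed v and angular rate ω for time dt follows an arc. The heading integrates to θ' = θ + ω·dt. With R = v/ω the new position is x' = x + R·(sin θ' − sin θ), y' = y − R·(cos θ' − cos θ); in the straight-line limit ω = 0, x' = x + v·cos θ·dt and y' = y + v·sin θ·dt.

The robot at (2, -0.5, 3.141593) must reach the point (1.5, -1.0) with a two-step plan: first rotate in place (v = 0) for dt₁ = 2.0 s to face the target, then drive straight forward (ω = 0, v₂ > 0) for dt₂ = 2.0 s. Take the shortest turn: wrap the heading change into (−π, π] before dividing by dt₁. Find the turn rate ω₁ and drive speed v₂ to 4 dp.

ω₁ = 0.3927, v₂ = 0.3536

heading to target = atan2(-1−-0.5, 1.5−2) = -2.3562
Δθ = wrap(-2.3562 − 3.1416) = 0.7854; ω₁ = Δθ/dt₁ = 0.3927
distance = √((1.5−2)² + (-1−-0.5)²) = 0.7071; v₂ = distance/dt₂ = 0.3536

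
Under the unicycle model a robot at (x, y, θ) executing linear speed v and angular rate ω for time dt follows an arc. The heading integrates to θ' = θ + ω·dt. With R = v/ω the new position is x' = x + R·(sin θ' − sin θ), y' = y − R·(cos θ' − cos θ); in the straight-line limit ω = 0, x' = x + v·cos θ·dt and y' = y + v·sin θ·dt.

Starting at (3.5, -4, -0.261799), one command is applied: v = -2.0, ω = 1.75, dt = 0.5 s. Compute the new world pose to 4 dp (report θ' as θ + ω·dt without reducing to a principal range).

(2.5465, -4.1693, 0.6132)

θ' = -0.2618 + 1.75·0.5 = 0.6132
R = v/ω = -2.0/1.75 = -1.1429
x' = 3.5 + -1.1429·(sin 0.6132 − sin -0.2618) = 2.5465
y' = -4 − -1.1429·(cos 0.6132 − cos -0.2618) = -4.1693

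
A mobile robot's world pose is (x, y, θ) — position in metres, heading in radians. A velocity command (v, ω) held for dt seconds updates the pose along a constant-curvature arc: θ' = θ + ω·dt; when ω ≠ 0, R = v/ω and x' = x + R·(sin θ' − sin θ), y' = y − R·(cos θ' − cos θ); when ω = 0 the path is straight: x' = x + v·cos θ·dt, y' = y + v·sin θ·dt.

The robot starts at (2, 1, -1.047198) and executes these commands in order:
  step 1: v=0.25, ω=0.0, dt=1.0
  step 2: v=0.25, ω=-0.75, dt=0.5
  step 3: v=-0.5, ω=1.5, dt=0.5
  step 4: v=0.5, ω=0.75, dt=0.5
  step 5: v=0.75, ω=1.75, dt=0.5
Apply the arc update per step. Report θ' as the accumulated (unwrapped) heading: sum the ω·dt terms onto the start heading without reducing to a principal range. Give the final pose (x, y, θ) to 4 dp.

(2.6234, 0.8126, 0.5778)

step 1: θ'=-1.0472 (straight) → pose (2.1250, 0.7835, -1.0472)
step 2: θ'=-1.4222 (R=-0.3333) → pose (2.1660, 0.6662, -1.4222)
step 3: θ'=-0.6722 (R=-0.3333) → pose (2.0439, 0.8776, -0.6722)
step 4: θ'=-0.2972 (R=0.6667) → pose (2.2638, 0.7618, -0.2972)
step 5: θ'=0.5778 (R=0.4286) → pose (2.6234, 0.8126, 0.5778)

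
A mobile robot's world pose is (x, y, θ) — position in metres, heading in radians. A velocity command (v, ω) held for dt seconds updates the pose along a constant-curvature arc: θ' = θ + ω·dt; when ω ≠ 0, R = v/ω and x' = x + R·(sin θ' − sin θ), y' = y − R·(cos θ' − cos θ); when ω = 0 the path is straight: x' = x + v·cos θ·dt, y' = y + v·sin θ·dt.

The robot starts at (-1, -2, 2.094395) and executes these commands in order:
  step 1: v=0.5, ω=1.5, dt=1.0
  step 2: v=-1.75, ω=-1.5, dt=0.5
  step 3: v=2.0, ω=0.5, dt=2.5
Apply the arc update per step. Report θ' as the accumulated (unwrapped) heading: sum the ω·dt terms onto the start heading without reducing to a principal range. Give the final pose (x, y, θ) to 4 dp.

step 1: θ'=3.5944 (R=0.3333) → pose (-1.4345, -1.8669, 3.5944)
step 2: θ'=2.8444 (R=1.1667) → pose (-0.5825, -1.8005, 2.8444)
step 3: θ'=4.0944 (R=4.0000) → pose (-5.0140, -3.3075, 4.0944)

(-5.0140, -3.3075, 4.0944)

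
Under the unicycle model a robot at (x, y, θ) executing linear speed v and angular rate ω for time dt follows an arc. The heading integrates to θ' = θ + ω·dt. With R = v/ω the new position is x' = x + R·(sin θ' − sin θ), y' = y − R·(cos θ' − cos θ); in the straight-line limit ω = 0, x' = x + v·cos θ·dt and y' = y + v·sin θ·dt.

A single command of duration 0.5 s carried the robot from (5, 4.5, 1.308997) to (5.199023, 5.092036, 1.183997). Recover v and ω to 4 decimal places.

v = 1.2500, ω = -0.2500

Δθ = 1.183997 − 1.308997 = -0.125000
ω = Δθ/dt = -0.125000/0.5 = -0.2500
R = −Δy/(cos θ' − cos θ) = -5.0000
v = R·ω = -5.0000·-0.2500 = 1.2500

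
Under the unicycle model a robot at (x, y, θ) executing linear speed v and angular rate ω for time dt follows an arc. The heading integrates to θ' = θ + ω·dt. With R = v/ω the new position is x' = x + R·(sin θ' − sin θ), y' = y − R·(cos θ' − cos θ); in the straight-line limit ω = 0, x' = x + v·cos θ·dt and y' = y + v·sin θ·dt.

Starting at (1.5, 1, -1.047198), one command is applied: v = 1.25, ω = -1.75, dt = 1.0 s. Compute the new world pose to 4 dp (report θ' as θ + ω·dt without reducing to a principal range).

θ' = -1.0472 + -1.75·1.0 = -2.7972
R = v/ω = 1.25/-1.75 = -0.7143
x' = 1.5 + -0.7143·(sin -2.7972 − sin -1.0472) = 1.1226
y' = 1 − -0.7143·(cos -2.7972 − cos -1.0472) = -0.0295

(1.1226, -0.0295, -2.7972)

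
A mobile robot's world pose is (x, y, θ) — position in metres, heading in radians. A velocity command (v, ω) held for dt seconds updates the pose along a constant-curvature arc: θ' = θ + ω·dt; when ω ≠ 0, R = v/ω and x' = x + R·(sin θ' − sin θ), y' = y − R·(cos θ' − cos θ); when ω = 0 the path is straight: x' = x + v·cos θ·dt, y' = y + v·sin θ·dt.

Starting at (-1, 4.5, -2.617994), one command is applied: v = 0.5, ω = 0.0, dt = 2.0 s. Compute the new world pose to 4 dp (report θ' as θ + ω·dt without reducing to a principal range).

(-1.8660, 4.0000, -2.6180)

θ' = -2.6180 + 0.0·2.0 = -2.6180
ω = 0 → straight: x' = -1 + 0.5·cos(-2.6180)·2.0 = -1.8660
y' = 4.5 + 0.5·sin(-2.6180)·2.0 = 4.0000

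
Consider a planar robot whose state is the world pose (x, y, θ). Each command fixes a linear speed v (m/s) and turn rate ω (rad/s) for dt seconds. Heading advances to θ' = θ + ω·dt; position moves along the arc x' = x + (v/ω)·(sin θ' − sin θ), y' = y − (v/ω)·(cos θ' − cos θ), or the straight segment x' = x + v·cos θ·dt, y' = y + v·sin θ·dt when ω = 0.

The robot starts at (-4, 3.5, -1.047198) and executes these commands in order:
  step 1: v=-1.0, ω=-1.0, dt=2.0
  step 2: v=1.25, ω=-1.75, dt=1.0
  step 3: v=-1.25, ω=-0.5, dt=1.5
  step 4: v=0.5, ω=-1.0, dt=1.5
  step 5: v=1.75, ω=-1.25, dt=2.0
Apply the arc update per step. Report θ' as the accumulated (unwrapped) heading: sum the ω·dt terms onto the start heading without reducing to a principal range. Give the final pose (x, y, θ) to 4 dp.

step 1: θ'=-3.0472 (R=1.0000) → pose (-3.2282, 4.9955, -3.0472)
step 2: θ'=-4.7972 (R=-0.7143) → pose (-4.0073, 5.7672, -4.7972)
step 3: θ'=-5.5472 (R=2.5000) → pose (-4.8200, 4.1260, -5.5472)
step 4: θ'=-7.0472 (R=-0.5000) → pose (-4.1384, 4.1165, -7.0472)
step 5: θ'=-9.5472 (R=-1.4000) → pose (-5.2779, 1.7160, -9.5472)

(-5.2779, 1.7160, -9.5472)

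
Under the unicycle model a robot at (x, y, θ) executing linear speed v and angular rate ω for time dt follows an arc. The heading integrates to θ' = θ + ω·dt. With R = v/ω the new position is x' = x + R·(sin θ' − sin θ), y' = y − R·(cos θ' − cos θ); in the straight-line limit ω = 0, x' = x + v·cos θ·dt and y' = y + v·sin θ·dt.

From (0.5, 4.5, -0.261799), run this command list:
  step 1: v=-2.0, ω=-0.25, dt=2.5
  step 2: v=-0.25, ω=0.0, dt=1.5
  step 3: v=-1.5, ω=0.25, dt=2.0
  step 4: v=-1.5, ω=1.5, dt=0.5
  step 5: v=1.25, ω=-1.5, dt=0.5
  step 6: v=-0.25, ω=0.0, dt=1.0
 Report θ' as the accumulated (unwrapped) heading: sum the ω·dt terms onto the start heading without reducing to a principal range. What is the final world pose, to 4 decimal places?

step 1: θ'=-0.8868 (R=8.0000) → pose (-3.6299, 7.1722, -0.8868)
step 2: θ'=-0.8868 (straight) → pose (-3.8668, 7.4629, -0.8868)
step 3: θ'=-0.3868 (R=-6.0000) → pose (-6.2538, 9.2282, -0.3868)
step 4: θ'=0.3632 (R=-1.0000) → pose (-6.9863, 9.2369, 0.3632)
step 5: θ'=-0.3868 (R=-0.8333) → pose (-6.3759, 9.2297, -0.3868)
step 6: θ'=-0.3868 (straight) → pose (-6.6074, 9.3240, -0.3868)

(-6.6074, 9.3240, -0.3868)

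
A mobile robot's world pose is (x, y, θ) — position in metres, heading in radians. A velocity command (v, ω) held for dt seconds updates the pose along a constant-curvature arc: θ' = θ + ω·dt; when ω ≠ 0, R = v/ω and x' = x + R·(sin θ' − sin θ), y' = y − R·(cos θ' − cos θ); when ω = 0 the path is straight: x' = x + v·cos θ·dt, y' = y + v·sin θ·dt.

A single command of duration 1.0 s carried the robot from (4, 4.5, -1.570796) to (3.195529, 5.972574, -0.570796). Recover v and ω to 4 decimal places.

Δθ = -0.570796 − -1.570796 = 1.000000
ω = Δθ/dt = 1.000000/1.0 = 1.0000
R = −Δy/(cos θ' − cos θ) = -1.7500
v = R·ω = -1.7500·1.0000 = -1.7500

v = -1.7500, ω = 1.0000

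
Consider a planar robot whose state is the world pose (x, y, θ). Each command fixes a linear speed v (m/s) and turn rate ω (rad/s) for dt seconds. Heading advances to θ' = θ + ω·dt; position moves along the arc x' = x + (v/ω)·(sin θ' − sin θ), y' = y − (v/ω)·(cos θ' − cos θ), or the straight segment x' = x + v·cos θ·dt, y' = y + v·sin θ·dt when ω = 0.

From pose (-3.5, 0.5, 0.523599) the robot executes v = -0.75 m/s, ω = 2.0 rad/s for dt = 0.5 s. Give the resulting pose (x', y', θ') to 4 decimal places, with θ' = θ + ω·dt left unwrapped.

θ' = 0.5236 + 2.0·0.5 = 1.5236
R = v/ω = -0.75/2.0 = -0.3750
x' = -3.5 + -0.3750·(sin 1.5236 − sin 0.5236) = -3.6871
y' = 0.5 − -0.3750·(cos 1.5236 − cos 0.5236) = 0.1929

(-3.6871, 0.1929, 1.5236)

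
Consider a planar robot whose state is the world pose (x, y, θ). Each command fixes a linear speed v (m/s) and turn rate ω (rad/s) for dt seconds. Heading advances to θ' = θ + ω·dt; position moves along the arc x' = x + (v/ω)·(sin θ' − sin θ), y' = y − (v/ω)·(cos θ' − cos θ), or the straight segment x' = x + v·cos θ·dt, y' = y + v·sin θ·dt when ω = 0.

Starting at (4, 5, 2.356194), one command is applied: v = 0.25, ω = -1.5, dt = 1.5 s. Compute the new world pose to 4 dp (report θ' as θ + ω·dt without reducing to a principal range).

(4.1002, 5.2836, 0.1062)

θ' = 2.3562 + -1.5·1.5 = 0.1062
R = v/ω = 0.25/-1.5 = -0.1667
x' = 4 + -0.1667·(sin 0.1062 − sin 2.3562) = 4.1002
y' = 5 − -0.1667·(cos 0.1062 − cos 2.3562) = 5.2836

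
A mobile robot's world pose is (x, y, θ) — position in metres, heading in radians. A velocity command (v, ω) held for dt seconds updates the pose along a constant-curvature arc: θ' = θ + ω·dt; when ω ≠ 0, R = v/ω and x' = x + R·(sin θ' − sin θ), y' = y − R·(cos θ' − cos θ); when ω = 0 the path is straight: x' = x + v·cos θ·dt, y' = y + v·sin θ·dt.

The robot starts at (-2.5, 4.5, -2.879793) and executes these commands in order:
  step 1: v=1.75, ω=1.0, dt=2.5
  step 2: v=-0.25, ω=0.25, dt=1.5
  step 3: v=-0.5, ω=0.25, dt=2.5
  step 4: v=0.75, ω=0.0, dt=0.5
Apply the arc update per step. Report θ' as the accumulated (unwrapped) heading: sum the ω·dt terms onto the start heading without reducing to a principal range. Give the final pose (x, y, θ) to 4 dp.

(-3.9286, 1.1011, 0.6202)

step 1: θ'=-0.3798 (R=1.7500) → pose (-2.6958, 1.1843, -0.3798)
step 2: θ'=-0.0048 (R=-1.0000) → pose (-3.0618, 1.2556, -0.0048)
step 3: θ'=0.6202 (R=-2.0000) → pose (-4.2338, 0.8831, 0.6202)
step 4: θ'=0.6202 (straight) → pose (-3.9286, 1.1011, 0.6202)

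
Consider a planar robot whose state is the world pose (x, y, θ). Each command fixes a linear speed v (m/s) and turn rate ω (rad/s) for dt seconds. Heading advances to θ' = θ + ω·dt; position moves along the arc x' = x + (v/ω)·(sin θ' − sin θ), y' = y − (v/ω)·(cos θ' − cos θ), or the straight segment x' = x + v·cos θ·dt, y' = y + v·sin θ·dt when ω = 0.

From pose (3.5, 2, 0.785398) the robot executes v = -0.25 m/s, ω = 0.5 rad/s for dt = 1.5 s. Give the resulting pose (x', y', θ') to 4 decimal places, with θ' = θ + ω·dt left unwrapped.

(3.3539, 1.6641, 1.5354)

θ' = 0.7854 + 0.5·1.5 = 1.5354
R = v/ω = -0.25/0.5 = -0.5000
x' = 3.5 + -0.5000·(sin 1.5354 − sin 0.7854) = 3.3539
y' = 2 − -0.5000·(cos 1.5354 − cos 0.7854) = 1.6641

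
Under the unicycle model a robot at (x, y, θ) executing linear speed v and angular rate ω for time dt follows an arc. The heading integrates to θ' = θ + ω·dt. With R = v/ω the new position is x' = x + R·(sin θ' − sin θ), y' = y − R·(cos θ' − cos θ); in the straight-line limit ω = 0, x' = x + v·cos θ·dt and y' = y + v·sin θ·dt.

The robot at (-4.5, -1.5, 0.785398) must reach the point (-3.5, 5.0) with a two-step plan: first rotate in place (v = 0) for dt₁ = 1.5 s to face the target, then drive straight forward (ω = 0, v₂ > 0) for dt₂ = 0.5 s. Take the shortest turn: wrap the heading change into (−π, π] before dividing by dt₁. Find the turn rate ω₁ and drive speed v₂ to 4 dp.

ω₁ = 0.4218, v₂ = 13.1529

heading to target = atan2(5−-1.5, -3.5−-4.5) = 1.4181
Δθ = wrap(1.4181 − 0.7854) = 0.6327; ω₁ = Δθ/dt₁ = 0.4218
distance = √((-3.5−-4.5)² + (5−-1.5)²) = 6.5765; v₂ = distance/dt₂ = 13.1529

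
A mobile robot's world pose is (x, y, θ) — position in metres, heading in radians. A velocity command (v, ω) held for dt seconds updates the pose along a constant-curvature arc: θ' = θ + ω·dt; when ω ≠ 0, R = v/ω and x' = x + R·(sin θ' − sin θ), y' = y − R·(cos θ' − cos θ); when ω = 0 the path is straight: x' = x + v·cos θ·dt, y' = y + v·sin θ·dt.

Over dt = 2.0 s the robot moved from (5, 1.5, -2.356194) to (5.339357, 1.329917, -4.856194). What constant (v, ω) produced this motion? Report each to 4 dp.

v = -0.2500, ω = -1.2500

Δθ = -4.856194 − -2.356194 = -2.500000
ω = Δθ/dt = -2.500000/2.0 = -1.2500
R = Δx/(sin θ' − sin θ) = 0.2000
v = R·ω = 0.2000·-1.2500 = -0.2500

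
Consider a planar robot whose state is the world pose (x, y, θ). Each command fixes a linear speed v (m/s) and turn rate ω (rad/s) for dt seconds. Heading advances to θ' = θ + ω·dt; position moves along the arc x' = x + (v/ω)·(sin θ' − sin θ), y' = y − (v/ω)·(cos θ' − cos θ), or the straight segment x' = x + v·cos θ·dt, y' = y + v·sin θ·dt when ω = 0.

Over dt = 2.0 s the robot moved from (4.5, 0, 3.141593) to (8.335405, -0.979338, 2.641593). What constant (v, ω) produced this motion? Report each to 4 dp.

v = -2.0000, ω = -0.2500

Δθ = 2.641593 − 3.141593 = -0.500000
ω = Δθ/dt = -0.500000/2.0 = -0.2500
R = Δx/(sin θ' − sin θ) = 8.0000
v = R·ω = 8.0000·-0.2500 = -2.0000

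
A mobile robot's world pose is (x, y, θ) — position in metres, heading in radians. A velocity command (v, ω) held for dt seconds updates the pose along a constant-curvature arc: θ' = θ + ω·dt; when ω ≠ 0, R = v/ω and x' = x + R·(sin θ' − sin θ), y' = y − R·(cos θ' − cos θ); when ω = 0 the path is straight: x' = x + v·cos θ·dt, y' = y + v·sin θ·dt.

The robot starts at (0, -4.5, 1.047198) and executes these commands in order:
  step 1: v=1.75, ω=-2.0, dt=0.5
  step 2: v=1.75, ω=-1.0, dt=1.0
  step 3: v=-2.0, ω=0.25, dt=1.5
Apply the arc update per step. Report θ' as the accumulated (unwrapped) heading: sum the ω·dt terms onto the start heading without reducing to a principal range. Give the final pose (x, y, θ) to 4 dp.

step 1: θ'=0.0472 (R=-0.8750) → pose (0.7165, -4.0635, 0.0472)
step 2: θ'=-0.9528 (R=-1.7500) → pose (2.2254, -4.7976, -0.9528)
step 3: θ'=-0.5778 (R=-8.0000) → pose (0.0745, -2.7315, -0.5778)

(0.0745, -2.7315, -0.5778)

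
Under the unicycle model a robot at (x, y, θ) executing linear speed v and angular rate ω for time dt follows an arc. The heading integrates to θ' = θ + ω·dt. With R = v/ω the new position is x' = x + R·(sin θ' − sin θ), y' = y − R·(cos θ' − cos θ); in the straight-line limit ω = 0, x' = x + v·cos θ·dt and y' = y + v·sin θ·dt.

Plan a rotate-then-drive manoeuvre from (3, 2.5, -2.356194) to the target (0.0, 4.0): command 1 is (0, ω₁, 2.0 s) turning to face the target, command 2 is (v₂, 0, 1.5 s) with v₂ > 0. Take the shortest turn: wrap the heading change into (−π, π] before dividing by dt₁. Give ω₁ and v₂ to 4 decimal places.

ω₁ = -0.6245, v₂ = 2.2361

heading to target = atan2(4−2.5, 0−3) = 2.6779
Δθ = wrap(2.6779 − -2.3562) = -1.2490; ω₁ = Δθ/dt₁ = -0.6245
distance = √((0−3)² + (4−2.5)²) = 3.3541; v₂ = distance/dt₂ = 2.2361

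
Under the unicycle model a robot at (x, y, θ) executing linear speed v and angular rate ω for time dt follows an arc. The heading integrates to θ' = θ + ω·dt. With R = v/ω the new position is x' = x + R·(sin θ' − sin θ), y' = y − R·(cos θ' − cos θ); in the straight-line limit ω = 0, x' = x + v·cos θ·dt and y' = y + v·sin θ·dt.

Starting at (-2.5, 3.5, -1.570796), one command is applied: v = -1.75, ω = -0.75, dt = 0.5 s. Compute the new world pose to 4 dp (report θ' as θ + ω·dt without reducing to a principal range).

(-2.3379, 4.3546, -1.9458)

θ' = -1.5708 + -0.75·0.5 = -1.9458
R = v/ω = -1.75/-0.75 = 2.3333
x' = -2.5 + 2.3333·(sin -1.9458 − sin -1.5708) = -2.3379
y' = 3.5 − 2.3333·(cos -1.9458 − cos -1.5708) = 4.3546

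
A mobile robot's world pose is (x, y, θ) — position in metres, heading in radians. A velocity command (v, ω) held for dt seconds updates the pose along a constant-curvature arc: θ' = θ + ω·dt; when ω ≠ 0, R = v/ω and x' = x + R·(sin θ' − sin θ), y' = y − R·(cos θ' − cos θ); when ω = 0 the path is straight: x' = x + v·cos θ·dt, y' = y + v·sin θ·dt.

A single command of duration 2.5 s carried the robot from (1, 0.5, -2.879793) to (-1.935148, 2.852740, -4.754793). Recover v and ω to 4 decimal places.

v = 1.7500, ω = -0.7500

Δθ = -4.754793 − -2.879793 = -1.875000
ω = Δθ/dt = -1.875000/2.5 = -0.7500
R = Δx/(sin θ' − sin θ) = -2.3333
v = R·ω = -2.3333·-0.7500 = 1.7500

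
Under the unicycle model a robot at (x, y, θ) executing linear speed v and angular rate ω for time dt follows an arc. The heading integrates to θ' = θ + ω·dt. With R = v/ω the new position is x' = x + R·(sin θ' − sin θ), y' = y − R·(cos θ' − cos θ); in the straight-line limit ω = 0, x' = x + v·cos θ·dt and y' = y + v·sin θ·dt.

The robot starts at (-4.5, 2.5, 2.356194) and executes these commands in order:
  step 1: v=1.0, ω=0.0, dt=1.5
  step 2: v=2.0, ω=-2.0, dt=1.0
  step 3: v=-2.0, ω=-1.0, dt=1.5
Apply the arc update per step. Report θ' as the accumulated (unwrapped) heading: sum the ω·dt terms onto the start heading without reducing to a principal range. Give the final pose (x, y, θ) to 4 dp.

step 1: θ'=2.3562 (straight) → pose (-5.5607, 3.5607, 2.3562)
step 2: θ'=0.3562 (R=-1.0000) → pose (-5.2023, 5.2050, 0.3562)
step 3: θ'=-1.1438 (R=2.0000) → pose (-7.7201, 6.2512, -1.1438)

(-7.7201, 6.2512, -1.1438)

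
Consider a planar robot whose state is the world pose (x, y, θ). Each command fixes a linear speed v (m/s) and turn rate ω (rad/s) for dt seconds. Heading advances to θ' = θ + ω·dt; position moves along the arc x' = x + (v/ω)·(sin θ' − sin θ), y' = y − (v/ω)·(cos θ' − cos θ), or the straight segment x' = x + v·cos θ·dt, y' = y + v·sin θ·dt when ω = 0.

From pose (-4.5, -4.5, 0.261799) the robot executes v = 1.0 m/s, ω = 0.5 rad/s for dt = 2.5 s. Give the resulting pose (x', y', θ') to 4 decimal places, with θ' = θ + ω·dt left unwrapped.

(-3.0211, -2.6861, 1.5118)

θ' = 0.2618 + 0.5·2.5 = 1.5118
R = v/ω = 1.0/0.5 = 2.0000
x' = -4.5 + 2.0000·(sin 1.5118 − sin 0.2618) = -3.0211
y' = -4.5 − 2.0000·(cos 1.5118 − cos 0.2618) = -2.6861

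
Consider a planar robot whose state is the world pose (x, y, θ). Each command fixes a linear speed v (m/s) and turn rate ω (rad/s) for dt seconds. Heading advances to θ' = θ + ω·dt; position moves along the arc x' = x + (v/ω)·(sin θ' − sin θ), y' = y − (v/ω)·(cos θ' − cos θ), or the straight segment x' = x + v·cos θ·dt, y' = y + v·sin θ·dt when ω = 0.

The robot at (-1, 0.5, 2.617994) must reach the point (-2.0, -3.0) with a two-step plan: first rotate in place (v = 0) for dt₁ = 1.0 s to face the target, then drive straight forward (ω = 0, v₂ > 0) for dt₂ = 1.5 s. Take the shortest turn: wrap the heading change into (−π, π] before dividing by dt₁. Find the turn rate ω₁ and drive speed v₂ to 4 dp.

ω₁ = 1.8161, v₂ = 2.4267

heading to target = atan2(-3−0.5, -2−-1) = -1.8491
Δθ = wrap(-1.8491 − 2.6180) = 1.8161; ω₁ = Δθ/dt₁ = 1.8161
distance = √((-2−-1)² + (-3−0.5)²) = 3.6401; v₂ = distance/dt₂ = 2.4267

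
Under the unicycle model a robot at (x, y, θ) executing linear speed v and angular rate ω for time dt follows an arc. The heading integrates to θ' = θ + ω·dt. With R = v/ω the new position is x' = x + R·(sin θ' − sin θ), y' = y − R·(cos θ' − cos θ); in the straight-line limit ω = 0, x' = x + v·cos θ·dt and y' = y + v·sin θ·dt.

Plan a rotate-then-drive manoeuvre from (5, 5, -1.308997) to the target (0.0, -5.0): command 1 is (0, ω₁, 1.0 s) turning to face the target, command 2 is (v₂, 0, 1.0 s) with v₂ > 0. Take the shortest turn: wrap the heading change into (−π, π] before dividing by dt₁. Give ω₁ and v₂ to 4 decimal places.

heading to target = atan2(-5−5, 0−5) = -2.0344
Δθ = wrap(-2.0344 − -1.3090) = -0.7254; ω₁ = Δθ/dt₁ = -0.7254
distance = √((0−5)² + (-5−5)²) = 11.1803; v₂ = distance/dt₂ = 11.1803

ω₁ = -0.7254, v₂ = 11.1803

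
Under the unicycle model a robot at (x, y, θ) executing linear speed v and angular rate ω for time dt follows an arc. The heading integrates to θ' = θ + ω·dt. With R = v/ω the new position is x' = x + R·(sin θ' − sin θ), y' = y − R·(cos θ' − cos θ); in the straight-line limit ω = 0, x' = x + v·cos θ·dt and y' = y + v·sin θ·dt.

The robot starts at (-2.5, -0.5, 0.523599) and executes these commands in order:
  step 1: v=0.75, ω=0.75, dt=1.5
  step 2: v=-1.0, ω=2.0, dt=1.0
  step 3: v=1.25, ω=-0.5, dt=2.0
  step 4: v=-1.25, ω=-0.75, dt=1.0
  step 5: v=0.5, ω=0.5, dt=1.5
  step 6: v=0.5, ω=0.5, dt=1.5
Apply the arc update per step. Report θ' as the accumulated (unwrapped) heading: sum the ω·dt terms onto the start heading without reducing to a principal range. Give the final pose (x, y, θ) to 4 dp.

step 1: θ'=1.6486 (R=1.0000) → pose (-2.0030, 0.4437, 1.6486)
step 2: θ'=3.6486 (R=-0.5000) → pose (-1.2618, 0.0455, 3.6486)
step 3: θ'=2.6486 (R=-2.5000) → pose (-3.6588, 0.0287, 2.6486)
step 4: θ'=1.8986 (R=1.6667) → pose (-2.8697, -0.9029, 1.8986)
step 5: θ'=2.6486 (R=1.0000) → pose (-3.3432, -0.3439, 2.6486)
step 6: θ'=3.3986 (R=1.0000) → pose (-4.0706, -0.2577, 3.3986)

(-4.0706, -0.2577, 3.3986)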